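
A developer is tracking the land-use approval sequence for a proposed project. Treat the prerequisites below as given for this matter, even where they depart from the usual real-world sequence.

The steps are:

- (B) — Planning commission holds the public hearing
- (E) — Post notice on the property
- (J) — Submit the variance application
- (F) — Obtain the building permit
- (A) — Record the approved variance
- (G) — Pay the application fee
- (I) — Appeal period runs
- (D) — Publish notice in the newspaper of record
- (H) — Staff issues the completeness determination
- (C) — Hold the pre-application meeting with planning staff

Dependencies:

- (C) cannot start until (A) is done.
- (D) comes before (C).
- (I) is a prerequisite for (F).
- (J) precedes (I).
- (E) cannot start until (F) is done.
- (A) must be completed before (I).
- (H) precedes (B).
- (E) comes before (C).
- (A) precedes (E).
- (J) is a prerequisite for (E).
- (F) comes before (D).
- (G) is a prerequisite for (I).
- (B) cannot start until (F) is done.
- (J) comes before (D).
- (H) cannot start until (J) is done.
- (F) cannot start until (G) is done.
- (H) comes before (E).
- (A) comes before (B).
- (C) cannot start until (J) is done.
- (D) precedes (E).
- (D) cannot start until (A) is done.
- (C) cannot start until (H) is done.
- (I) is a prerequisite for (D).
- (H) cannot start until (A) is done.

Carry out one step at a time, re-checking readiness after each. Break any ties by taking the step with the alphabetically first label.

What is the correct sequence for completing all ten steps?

(A), (G), (J), (H), (I), (F), (B), (D), (E), (C)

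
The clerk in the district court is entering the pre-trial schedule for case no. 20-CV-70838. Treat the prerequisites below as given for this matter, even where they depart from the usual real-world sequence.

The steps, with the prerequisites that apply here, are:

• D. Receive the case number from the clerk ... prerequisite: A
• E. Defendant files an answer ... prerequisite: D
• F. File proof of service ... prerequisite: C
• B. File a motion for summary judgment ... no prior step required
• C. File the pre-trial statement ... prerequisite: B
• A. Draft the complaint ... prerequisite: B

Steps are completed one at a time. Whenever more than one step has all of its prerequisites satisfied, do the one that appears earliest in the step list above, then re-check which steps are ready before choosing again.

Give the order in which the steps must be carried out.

B, C, F, A, D, E

B is the only step with nothing outstanding, so it goes first.
C and A are both available; C is listed earlier → C.
F now also ready, so the ready set is {F, A}; F is listed earlier → F.
A needed B, now all done → A.
D is the only step now ready → D.
Next only E has its prerequisites met → E.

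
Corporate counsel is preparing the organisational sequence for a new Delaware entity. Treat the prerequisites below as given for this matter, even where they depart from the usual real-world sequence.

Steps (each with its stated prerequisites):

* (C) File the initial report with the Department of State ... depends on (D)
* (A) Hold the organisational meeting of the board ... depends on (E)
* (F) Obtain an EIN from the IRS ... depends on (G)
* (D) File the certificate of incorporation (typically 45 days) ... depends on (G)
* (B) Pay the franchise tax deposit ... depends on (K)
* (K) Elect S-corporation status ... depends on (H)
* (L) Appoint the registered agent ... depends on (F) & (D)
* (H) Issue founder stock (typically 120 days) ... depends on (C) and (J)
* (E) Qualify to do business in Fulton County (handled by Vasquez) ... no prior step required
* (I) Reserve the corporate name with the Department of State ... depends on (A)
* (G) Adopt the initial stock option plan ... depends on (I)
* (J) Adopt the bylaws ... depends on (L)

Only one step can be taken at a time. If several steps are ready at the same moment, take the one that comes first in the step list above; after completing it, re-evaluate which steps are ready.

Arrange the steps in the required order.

(E) (A) (I) (G) (F) (D) (C) (L) (J) (H) (K) (B)

(E) is the only step with nothing outstanding, so it goes first.
(A) needed (E), now all done → (A).
(I) needed (A), now all done → (I).
(G) is the only step now ready → (G).
(F) and (D) are both available; (F) is listed earlier → (F).
Next only (D) has its prerequisites met → (D).
Ready: (C) and (L). (C) is listed earlier → (C).
That leaves (L) as the only ready step → (L).
(J) is the only step now ready → (J).
Next only (H) has its prerequisites met → (H).
(K) needed (H), now all done → (K).
(B) is the only step now ready → (B).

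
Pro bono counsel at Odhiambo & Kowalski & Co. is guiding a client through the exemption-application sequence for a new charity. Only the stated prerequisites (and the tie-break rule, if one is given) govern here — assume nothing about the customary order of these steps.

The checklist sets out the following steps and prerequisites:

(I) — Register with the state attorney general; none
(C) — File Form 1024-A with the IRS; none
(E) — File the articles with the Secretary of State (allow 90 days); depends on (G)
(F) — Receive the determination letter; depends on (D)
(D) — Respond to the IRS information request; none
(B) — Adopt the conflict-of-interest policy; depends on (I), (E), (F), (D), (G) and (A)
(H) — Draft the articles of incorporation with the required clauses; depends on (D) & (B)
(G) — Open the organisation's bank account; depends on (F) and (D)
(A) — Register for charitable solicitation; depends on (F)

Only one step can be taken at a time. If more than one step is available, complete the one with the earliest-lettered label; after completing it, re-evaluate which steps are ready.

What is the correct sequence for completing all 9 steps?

Nothing is required for (C), (D) and (I). (C) has the earlier label → (C) first.
(D) and (I) are both available; (D) has the earlier label → (D).
(F) now also ready, so the ready set is {(F), (I)}; (F) has the earlier label → (F).
Ready: (A), (G) and (I). (A) has the earlier label → (A).
(G) and (I) are both available; (G) has the earlier label → (G).
(E) now also ready, so the ready set is {(E), (I)}; (E) has the earlier label → (E).
That leaves (I) as the only ready step → (I).
That leaves (B) as the only ready step → (B).
That leaves (H) as the only ready step → (H).

(C), (D), (F), (A), (G), (E), (I), (B), (H)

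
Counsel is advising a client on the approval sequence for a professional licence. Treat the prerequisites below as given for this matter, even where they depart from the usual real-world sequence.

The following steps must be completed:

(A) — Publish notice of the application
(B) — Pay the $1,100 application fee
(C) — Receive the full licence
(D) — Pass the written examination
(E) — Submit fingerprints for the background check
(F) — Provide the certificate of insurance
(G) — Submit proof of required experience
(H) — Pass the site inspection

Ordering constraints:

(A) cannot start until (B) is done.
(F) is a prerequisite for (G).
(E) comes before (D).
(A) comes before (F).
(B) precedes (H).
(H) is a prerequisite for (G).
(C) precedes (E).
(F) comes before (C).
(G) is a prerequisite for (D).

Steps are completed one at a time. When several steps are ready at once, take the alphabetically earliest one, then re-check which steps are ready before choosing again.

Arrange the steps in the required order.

(B) is the only step with nothing outstanding, so it goes first.
Now (A) and (H) have their prerequisites met. (A) has the earlier label, so (A) next.
(F) now also ready, so the ready set is {(F), (H)}; (F) has the earlier label → (F).
(C) and (H) are both available; (C) has the earlier label → (C).
(E) now also ready, so the ready set is {(E), (H)}; (E) has the earlier label → (E).
(H) needed (B), now all done → (H).
(G) needed (F) and (H), now all done → (G).
That leaves (D) as the only ready step → (D).

(B) → (A) → (F) → (C) → (E) → (H) → (G) → (D)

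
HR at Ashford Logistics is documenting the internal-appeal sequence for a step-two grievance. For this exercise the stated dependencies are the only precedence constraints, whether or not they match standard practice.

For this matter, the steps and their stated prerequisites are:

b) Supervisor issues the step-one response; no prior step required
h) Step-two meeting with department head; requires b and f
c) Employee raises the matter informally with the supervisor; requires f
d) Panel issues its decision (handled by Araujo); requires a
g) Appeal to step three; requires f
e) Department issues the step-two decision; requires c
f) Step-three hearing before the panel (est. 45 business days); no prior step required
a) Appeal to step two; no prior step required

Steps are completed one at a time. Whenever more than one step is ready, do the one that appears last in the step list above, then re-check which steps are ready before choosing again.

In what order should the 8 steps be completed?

Nothing is required for a, f and b. a is listed later → a first.
d now also ready, so the ready set is {f, d, b}; f is listed later → f.
g and c now also ready, so the ready set is {g, d, c, b}; g is listed later → g.
Now d, c and b have their prerequisites met. d is listed later, so d next.
c and b are both available; c is listed later → c.
e now also ready, so the ready set is {e, b}; e is listed later → e.
Next only b has its prerequisites met → b.
Next only h has its prerequisites met → h.

a, f, g, d, c, e, b, h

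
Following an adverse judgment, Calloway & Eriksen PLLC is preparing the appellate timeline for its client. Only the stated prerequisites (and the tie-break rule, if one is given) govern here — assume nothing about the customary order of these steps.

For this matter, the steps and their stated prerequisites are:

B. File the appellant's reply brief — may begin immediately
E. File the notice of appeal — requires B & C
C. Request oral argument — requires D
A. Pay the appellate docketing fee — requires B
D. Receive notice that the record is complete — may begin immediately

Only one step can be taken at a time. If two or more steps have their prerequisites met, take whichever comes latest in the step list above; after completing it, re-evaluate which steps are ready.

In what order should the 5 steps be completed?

D, C, B, A, E

Nothing is required for D and B. D is listed later → D first.
C now also ready, so the ready set is {C, B}; C is listed later → C.
Next only B has its prerequisites met → B.
Now A and E have their prerequisites met. A is listed later, so A next.
E needed C and B, now all done → E.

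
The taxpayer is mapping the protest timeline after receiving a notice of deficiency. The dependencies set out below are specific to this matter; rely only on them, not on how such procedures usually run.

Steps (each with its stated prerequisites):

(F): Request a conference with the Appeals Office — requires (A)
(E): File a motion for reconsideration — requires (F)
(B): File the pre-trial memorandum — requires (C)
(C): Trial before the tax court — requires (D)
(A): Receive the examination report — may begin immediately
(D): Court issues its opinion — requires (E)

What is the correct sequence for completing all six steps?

(A) is the only step with nothing outstanding, so it goes first.
That leaves (F) as the only ready step → (F).
Next only (E) has its prerequisites met → (E).
(D) needed (E), now all done → (D).
(C) is the only step now ready → (C).
That leaves (B) as the only ready step → (B).

(A) → (F) → (E) → (D) → (C) → (B)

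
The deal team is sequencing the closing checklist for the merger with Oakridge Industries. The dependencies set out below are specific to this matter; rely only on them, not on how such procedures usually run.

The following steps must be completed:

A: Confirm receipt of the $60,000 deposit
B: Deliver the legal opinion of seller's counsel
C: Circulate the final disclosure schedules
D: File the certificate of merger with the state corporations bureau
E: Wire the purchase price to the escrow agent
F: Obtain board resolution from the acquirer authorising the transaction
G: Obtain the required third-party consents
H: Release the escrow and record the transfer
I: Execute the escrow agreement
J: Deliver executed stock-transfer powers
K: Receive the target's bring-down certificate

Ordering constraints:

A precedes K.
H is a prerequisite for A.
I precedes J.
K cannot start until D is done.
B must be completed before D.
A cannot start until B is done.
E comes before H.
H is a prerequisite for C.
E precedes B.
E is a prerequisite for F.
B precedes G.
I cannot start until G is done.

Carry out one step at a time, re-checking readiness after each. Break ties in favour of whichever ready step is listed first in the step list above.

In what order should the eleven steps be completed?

E is the only step with nothing outstanding, so it goes first.
Ready: B, F and H. B is listed earlier → B.
D and G now also ready, so the ready set is {D, F, G, H}; D is listed earlier → D.
Now F, G and H have their prerequisites met. F is listed earlier, so F next.
Now G and H have their prerequisites met. G is listed earlier, so G next.
H and I are both available; H is listed earlier → H.
Now A, C and I have their prerequisites met. A is listed earlier, so A next.
K now also ready, so the ready set is {C, I, K}; C is listed earlier → C.
I and K are both available; I is listed earlier → I.
J now also ready, so the ready set is {J, K}; J is listed earlier → J.
That leaves K as the only ready step → K.

E, B, D, F, G, H, A, C, I, J, K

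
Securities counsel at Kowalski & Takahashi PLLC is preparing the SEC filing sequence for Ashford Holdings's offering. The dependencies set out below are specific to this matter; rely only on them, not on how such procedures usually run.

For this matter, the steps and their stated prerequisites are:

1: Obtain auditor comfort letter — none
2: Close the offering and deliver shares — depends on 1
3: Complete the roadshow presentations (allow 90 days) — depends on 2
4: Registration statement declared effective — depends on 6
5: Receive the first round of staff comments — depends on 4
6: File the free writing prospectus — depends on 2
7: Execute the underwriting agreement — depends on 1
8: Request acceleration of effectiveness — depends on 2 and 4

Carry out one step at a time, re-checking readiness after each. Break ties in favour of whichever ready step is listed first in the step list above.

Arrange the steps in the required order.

1 2 3 6 4 5 7 8

Only 1 has no prerequisites, so it is first.
Ready: 2 and 7. 2 is listed earlier → 2.
3 and 6 now also ready, so the ready set is {3, 6, 7}; 3 is listed earlier → 3.
Ready: 6 and 7. 6 is listed earlier → 6.
Now 4 and 7 have their prerequisites met. 4 is listed earlier, so 4 next.
Now 5, 7 and 8 have their prerequisites met. 5 is listed earlier, so 5 next.
Now 7 and 8 have their prerequisites met. 7 is listed earlier, so 7 next.
8 needed 2 and 4, now all done → 8.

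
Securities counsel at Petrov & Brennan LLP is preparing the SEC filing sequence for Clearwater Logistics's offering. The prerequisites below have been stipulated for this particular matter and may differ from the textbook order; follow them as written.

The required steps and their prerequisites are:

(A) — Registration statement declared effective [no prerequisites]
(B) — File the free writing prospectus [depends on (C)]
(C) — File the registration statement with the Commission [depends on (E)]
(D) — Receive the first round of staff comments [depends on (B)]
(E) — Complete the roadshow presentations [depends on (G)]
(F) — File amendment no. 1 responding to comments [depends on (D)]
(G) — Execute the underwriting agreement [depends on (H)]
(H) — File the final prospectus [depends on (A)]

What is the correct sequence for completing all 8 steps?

(A), (H), (G), (E), (C), (B), (D), (F)

(A) has no prerequisites → (A) first.
That leaves (H) as the only ready step → (H).
Next only (G) has its prerequisites met → (G).
Next only (E) has its prerequisites met → (E).
(C) needed (E), now all done → (C).
(B) needed (C), now all done → (B).
(D) needed (B), now all done → (D).
Next only (F) has its prerequisites met → (F).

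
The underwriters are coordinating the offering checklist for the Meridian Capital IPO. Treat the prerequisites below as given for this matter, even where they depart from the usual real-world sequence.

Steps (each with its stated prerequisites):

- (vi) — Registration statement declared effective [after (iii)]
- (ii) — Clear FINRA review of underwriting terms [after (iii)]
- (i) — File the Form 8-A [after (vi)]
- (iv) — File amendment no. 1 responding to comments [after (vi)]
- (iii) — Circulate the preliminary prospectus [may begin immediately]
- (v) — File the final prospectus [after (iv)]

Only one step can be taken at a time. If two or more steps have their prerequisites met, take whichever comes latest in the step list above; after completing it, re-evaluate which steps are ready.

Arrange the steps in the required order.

(iii), (ii), (vi), (iv), (v), (i)

(iii) has no prerequisites → (iii) first.
Now (ii) and (vi) have their prerequisites met. (ii) is listed later, so (ii) next.
Next only (vi) has its prerequisites met → (vi).
(iv) and (i) are both available; (iv) is listed later → (iv).
Ready: (v) and (i). (v) is listed later → (v).
That leaves (i) as the only ready step → (i).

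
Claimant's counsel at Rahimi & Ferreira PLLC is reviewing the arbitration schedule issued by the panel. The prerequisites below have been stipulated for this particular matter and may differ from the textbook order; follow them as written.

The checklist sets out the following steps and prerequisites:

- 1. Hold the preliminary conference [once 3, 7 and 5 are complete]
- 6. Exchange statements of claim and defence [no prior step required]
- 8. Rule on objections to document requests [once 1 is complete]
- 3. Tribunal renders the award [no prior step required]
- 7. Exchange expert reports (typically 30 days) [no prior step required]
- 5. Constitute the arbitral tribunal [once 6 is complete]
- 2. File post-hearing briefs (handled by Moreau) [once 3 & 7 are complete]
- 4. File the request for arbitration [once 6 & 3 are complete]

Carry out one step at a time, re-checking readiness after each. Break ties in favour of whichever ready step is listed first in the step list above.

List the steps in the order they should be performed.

6, 3, 7, 5, 1, 8, 2, 4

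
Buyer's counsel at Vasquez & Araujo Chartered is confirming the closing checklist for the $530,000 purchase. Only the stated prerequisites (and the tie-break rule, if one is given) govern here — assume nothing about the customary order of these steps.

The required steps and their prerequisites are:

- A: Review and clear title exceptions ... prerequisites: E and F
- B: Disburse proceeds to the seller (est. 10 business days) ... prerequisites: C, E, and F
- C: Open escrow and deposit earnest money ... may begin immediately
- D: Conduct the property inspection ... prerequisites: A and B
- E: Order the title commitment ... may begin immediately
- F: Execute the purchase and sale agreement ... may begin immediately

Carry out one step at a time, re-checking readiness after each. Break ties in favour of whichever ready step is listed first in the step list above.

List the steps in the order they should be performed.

C, E, F, A, B, D

Nothing is required for C, E and F. C is listed earlier → C first.
E and F are both available; E is listed earlier → E.
That leaves F as the only ready step → F.
Now A and B have their prerequisites met. A is listed earlier, so A next.
B is the only step now ready → B.
D needed A and B, now all done → D.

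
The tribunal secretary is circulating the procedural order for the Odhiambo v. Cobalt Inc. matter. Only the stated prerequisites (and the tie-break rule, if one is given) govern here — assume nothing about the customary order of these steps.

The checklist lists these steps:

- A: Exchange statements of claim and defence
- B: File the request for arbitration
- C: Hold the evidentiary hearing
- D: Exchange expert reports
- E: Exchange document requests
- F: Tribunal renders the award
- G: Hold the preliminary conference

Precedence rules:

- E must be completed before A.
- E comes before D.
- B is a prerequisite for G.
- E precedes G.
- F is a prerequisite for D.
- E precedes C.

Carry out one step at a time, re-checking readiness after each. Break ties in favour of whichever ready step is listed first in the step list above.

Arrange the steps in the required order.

B, E and F have no prerequisites; B is listed earlier, so B is first.
E and F are both available; E is listed earlier → E.
A, C and G now also ready, so the ready set is {A, C, F, G}; A is listed earlier → A.
Ready: C, F and G. C is listed earlier → C.
Ready: F and G. F is listed earlier → F.
D and G are both available; D is listed earlier → D.
That leaves G as the only ready step → G.

B E A C F D G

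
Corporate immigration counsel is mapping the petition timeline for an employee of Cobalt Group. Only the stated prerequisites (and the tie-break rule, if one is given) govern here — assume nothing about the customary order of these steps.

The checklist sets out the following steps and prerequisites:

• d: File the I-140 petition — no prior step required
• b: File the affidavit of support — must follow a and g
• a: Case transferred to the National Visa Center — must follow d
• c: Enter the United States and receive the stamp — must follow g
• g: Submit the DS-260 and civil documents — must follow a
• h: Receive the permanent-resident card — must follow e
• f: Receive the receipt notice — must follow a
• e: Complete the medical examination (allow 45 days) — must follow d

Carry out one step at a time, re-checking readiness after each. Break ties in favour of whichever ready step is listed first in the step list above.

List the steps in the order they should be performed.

d is the only step with nothing outstanding, so it goes first.
a and e are both available; a is listed earlier → a.
g and f now also ready, so the ready set is {g, f, e}; g is listed earlier → g.
Now b, c, f and e have their prerequisites met. b is listed earlier, so b next.
c, f and e are all available; c is listed earlier → c.
Now f and e have their prerequisites met. f is listed earlier, so f next.
e is the only step now ready → e.
That leaves h as the only ready step → h.

d a g b c f e h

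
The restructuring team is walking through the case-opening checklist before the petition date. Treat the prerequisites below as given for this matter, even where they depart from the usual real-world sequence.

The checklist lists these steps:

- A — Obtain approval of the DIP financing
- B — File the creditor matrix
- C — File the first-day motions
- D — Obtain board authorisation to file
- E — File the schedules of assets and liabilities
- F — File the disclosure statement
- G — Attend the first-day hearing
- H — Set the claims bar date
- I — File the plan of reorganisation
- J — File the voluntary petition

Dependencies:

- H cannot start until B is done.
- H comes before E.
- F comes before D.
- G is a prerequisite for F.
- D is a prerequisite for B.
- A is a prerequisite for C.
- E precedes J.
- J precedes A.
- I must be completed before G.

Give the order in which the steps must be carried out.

I G F D B H E J A C

Only I has no prerequisites, so it is first.
G needed I, now all done → G.
F is the only step now ready → F.
D needed F, now all done → D.
B is the only step now ready → B.
H needed B, now all done → H.
Next only E has its prerequisites met → E.
That leaves J as the only ready step → J.
A needed J, now all done → A.
That leaves C as the only ready step → C.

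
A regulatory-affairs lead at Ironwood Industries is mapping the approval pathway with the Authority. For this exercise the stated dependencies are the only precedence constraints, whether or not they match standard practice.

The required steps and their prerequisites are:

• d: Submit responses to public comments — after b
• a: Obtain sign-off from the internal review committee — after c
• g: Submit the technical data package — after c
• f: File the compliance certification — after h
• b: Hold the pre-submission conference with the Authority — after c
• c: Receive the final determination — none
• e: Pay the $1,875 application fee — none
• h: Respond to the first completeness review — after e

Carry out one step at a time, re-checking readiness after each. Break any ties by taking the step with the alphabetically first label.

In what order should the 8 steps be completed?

c → a → b → d → e → g → h → f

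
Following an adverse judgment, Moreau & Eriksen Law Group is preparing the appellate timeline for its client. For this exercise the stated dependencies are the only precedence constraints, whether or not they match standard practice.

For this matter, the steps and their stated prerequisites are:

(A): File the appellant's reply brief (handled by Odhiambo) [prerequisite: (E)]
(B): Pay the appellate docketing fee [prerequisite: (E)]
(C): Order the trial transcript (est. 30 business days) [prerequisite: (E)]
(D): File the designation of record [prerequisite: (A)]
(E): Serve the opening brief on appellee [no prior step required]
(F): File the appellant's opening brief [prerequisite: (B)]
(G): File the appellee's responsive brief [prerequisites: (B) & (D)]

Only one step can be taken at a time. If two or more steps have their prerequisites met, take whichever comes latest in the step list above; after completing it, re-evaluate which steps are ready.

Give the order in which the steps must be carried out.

(E), (C), (B), (F), (A), (D), (G)

(E) is the only step with nothing outstanding, so it goes first.
Ready: (C), (B) and (A). (C) is listed later → (C).
Now (B) and (A) have their prerequisites met. (B) is listed later, so (B) next.
(F) and (A) are both available; (F) is listed later → (F).
That leaves (A) as the only ready step → (A).
(D) needed (A), now all done → (D).
(G) needed (D) and (B), now all done → (G).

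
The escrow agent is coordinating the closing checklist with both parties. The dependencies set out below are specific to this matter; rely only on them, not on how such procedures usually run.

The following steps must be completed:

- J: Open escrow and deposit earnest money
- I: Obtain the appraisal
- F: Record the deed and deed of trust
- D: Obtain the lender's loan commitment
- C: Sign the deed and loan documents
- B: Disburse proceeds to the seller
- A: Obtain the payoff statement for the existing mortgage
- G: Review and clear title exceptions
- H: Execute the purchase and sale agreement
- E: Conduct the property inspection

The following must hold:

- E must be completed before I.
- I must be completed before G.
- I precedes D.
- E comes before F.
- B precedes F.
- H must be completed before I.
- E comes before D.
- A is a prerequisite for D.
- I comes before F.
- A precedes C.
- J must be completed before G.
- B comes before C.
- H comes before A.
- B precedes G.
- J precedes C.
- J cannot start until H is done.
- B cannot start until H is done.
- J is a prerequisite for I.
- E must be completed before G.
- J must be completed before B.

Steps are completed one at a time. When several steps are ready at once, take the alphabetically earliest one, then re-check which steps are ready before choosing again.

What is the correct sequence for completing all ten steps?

E and H have no prerequisites; E has the earlier label, so E is first.
Next only H has its prerequisites met → H.
Ready: A and J. A has the earlier label → A.
J needed H, now all done → J.
B and I are both available; B has the earlier label → B.
Now C and I have their prerequisites met. C has the earlier label, so C next.
That leaves I as the only ready step → I.
Ready: D, F and G. D has the earlier label → D.
F and G are both available; F has the earlier label → F.
G needed B, E, I and J, now all done → G.

E, H, A, J, B, C, I, D, F, G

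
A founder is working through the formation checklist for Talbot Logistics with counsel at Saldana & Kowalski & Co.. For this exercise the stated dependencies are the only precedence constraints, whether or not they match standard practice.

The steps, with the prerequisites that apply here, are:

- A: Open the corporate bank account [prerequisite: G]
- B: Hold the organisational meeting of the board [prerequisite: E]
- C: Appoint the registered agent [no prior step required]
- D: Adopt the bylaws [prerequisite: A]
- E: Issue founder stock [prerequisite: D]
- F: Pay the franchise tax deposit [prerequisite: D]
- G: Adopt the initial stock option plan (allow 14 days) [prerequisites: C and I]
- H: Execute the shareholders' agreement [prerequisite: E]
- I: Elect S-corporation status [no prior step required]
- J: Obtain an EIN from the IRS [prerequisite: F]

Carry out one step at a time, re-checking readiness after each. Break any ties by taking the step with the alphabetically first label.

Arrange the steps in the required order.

C I G A D E B F H J

Nothing is required for C and I. C has the earlier label → C first.
That leaves I as the only ready step → I.
G needed C and I, now all done → G.
Next only A has its prerequisites met → A.
That leaves D as the only ready step → D.
Now E and F have their prerequisites met. E has the earlier label, so E next.
B and H now also ready, so the ready set is {B, F, H}; B has the earlier label → B.
Ready: F and H. F has the earlier label → F.
Ready: H and J. H has the earlier label → H.
J is the only step now ready → J.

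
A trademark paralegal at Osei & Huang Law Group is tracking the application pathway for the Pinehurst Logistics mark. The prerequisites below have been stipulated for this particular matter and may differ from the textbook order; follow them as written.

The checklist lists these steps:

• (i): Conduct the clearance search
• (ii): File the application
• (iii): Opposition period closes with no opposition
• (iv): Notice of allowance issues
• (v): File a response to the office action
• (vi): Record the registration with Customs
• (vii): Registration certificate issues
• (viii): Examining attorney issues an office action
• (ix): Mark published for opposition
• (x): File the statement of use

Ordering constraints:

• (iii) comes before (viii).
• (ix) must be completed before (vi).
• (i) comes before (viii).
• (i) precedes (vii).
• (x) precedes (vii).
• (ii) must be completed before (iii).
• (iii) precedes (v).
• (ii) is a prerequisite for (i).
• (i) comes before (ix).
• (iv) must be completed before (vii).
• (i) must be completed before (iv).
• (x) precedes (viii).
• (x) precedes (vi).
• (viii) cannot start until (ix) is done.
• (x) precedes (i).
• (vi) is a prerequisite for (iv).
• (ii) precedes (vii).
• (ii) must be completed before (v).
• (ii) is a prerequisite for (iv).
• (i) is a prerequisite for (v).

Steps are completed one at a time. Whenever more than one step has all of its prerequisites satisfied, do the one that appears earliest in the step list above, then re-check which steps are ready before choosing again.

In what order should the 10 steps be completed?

(ii), (iii), (x), (i), (v), (ix), (vi), (iv), (vii), (viii)

(ii) and (x) have no prerequisites; (ii) is listed earlier, so (ii) is first.
(iii) and (x) are both available; (iii) is listed earlier → (iii).
Next only (x) has its prerequisites met → (x).
That leaves (i) as the only ready step → (i).
Now (v) and (ix) have their prerequisites met. (v) is listed earlier, so (v) next.
(ix) needed (i), now all done → (ix).
Now (vi) and (viii) have their prerequisites met. (vi) is listed earlier, so (vi) next.
Ready: (iv) and (viii). (iv) is listed earlier → (iv).
Now (vii) and (viii) have their prerequisites met. (vii) is listed earlier, so (vii) next.
That leaves (viii) as the only ready step → (viii).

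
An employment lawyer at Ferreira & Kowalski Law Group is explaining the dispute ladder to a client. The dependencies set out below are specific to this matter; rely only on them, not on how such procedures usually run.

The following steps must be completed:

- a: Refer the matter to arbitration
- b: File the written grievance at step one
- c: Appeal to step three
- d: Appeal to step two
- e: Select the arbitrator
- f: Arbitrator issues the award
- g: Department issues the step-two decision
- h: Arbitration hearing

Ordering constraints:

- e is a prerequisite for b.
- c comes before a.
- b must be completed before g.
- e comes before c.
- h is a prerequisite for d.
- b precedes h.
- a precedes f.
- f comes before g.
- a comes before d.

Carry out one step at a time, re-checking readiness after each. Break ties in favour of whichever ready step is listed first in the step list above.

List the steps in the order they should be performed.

e is the only step with nothing outstanding, so it goes first.
Now b and c have their prerequisites met. b is listed earlier, so b next.
h now also ready, so the ready set is {c, h}; c is listed earlier → c.
a and h are both available; a is listed earlier → a.
Ready: f and h. f is listed earlier → f.
Now g and h have their prerequisites met. g is listed earlier, so g next.
h needed b, now all done → h.
d needed a and h, now all done → d.

e, b, c, a, f, g, h, d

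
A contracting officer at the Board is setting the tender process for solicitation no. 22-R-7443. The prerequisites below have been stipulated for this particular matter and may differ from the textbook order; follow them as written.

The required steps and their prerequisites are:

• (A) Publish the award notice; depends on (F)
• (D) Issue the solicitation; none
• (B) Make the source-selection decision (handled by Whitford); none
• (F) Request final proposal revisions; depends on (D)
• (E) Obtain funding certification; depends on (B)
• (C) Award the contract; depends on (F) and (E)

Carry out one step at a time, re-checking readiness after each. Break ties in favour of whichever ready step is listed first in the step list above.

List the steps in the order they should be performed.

(D), (B), (F), (A), (E), (C)

(D) and (B) have no prerequisites; (D) is listed earlier, so (D) is first.
(B) and (F) are both available; (B) is listed earlier → (B).
Now (F) and (E) have their prerequisites met. (F) is listed earlier, so (F) next.
(A) now also ready, so the ready set is {(A), (E)}; (A) is listed earlier → (A).
(E) needed (B), now all done → (E).
(C) needed (F) and (E), now all done → (C).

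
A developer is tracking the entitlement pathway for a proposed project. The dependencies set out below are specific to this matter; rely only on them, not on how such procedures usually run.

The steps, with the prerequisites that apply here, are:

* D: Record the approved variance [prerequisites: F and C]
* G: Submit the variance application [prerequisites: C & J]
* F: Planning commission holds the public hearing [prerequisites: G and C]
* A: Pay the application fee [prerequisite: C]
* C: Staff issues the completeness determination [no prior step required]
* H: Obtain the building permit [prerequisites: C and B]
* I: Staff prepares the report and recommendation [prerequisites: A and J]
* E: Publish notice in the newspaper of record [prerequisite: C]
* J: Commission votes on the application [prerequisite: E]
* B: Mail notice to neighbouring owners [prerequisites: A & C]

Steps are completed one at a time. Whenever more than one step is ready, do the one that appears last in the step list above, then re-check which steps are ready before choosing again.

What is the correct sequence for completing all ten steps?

C, E, J, A, B, I, H, G, F, D

C is the only step with nothing outstanding, so it goes first.
Ready: E and A. E is listed later → E.
J now also ready, so the ready set is {J, A}; J is listed later → J.
Now A and G have their prerequisites met. A is listed later, so A next.
B and I now also ready, so the ready set is {B, I, G}; B is listed later → B.
Ready: I, H and G. I is listed later → I.
Ready: H and G. H is listed later → H.
G is the only step now ready → G.
F is the only step now ready → F.
D needed C and F, now all done → D.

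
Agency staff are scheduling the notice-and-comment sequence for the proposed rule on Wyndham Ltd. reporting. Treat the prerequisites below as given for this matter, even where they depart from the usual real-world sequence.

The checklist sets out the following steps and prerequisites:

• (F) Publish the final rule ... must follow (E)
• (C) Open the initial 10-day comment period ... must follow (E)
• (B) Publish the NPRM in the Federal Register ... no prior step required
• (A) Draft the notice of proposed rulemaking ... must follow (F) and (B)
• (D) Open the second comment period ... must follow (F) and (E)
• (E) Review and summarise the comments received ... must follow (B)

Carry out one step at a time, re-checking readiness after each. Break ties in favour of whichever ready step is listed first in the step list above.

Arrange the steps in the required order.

(B) has no prerequisites → (B) first.
That leaves (E) as the only ready step → (E).
Ready: (F) and (C). (F) is listed earlier → (F).
Now (C), (A) and (D) have their prerequisites met. (C) is listed earlier, so (C) next.
(A) and (D) are both available; (A) is listed earlier → (A).
Next only (D) has its prerequisites met → (D).

(B), (E), (F), (C), (A), (D)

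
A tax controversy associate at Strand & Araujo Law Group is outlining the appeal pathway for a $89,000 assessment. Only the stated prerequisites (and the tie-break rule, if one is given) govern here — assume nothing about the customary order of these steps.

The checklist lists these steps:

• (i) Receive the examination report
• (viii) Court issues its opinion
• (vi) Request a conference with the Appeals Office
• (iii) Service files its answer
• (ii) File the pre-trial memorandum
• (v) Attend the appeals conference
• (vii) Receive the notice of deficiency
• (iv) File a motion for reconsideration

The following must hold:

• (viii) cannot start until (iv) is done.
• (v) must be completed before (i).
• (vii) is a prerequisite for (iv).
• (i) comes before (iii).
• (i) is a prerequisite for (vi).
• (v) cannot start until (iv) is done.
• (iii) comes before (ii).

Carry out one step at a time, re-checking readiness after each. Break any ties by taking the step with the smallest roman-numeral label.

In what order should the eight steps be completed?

(vii) has no prerequisites → (vii) first.
(iv) needed (vii), now all done → (iv).
(v) and (viii) are both available; (v) has the earlier label → (v).
Now (i) and (viii) have their prerequisites met. (i) has the earlier label, so (i) next.
(iii) and (vi) now also ready, so the ready set is {(iii), (vi), (viii)}; (iii) has the earlier label → (iii).
(ii) now also ready, so the ready set is {(ii), (vi), (viii)}; (ii) has the earlier label → (ii).
Now (vi) and (viii) have their prerequisites met. (vi) has the earlier label, so (vi) next.
(viii) needed (iv), now all done → (viii).

(vii), (iv), (v), (i), (iii), (ii), (vi), (viii)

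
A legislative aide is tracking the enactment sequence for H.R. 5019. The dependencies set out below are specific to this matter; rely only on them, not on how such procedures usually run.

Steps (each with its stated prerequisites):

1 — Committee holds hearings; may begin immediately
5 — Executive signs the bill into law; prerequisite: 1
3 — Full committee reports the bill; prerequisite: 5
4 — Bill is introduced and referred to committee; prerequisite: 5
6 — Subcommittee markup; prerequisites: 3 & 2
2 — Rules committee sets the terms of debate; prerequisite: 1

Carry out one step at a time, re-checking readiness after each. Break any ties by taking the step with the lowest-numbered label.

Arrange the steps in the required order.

1, 2, 5, 3, 4, 6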